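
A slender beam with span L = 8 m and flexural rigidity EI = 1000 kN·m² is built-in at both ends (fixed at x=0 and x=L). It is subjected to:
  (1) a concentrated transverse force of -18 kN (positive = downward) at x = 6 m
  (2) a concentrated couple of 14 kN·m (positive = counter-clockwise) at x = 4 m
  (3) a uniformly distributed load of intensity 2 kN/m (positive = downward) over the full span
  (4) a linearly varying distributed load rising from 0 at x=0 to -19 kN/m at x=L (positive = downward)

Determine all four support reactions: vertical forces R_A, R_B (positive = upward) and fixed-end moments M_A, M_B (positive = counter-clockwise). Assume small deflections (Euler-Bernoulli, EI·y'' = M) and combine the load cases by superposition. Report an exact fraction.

R_A = -1199/80 kN, M_A = -1987/60 kN·m, R_B = -5041/80 kN, M_B = 4433/60 kN·m

Load 1 — point force P=-18 kN at a=6 m (b=L-a=2):
  R_A = Pb²(3a+b)/L³ = (-18)·2²·(3·6+2)/8³ = -45/16 kN
  M_A = Pab²/L² = (-18)·6·2²/8² = -27/4 kN·m
  R_B = Pa²(a+3b)/L³ = (-18)·6²·(6+3·2)/8³ = -243/16 kN
  M_B = -Pa²b/L² = -(-18)·6²·2/8² = 81/4 kN·m
Load 2 — applied couple M₀=14 kN·m at a=4 m (b=L-a=4):
  R_A = 6M₀ab/L³ = 6·14·4·4/8³ = 21/8 kN
  M_A = M₀b(2a-b)/L² = 14·4·(2·4-4)/8² = 7/2 kN·m
  R_B = -6M₀ab/L³ = -6·14·4·4/8³ = -21/8 kN
  M_B = M₀a(2b-a)/L² = 14·4·(2·4-4)/8² = 7/2 kN·m
Load 3 — uniform load w=2 kN/m over full span:
  R_A = wL/2 = 2·8/2 = 8 kN
  M_A = wL²/12 = 2·8²/12 = 32/3 kN·m
  R_B = wL/2 = 2·8/2 = 8 kN
  M_B = -wL²/12 = -2·8²/12 = -32/3 kN·m
Load 4 — triangular load w₀=-19 kN/m (0→w₀ over full span):
  R_A = 3w₀L/20 = 3·(-19)·8/20 = -114/5 kN
  M_A = w₀L²/30 = (-19)·8²/30 = -608/15 kN·m
  R_B = 7w₀L/20 = 7·(-19)·8/20 = -266/5 kN
  M_B = -w₀L²/20 = -(-19)·8²/20 = 304/5 kN·m
Superposition: R_A = -1199/80 kN, M_A = -1987/60 kN·m, R_B = -5041/80 kN, M_B = 4433/60 kN·m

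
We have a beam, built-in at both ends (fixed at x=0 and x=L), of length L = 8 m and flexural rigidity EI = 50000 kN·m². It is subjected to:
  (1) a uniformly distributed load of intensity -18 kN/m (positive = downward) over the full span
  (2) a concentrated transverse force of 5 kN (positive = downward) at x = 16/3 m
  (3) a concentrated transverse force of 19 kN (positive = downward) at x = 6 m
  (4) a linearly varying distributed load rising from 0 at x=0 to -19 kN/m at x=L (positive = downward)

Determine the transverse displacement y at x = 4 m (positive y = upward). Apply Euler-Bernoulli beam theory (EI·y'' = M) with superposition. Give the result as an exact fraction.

Load 1 — uniform load w=-18 kN/m over full span:
  y_1 = -wx²(L-x)²/(24EI) = -(-18)·4²·(8-4)²/(24·50000) = 12/3125 m
Load 2 — point force P=5 kN at a=16/3 m (b=L-a=8/3):
  y_2 = -Pb²x²(3aL-(3a+b)x)/(6L³EI)  [x≤a] = -5·(8/3)²·4²·(3·(16/3)·8-(3·(16/3)+(8/3))·4)/(6·8³·50000) = -2/10125 m
Load 3 — point force P=19 kN at a=6 m (b=L-a=2):
  y_3 = -Pb²x²(3aL-(3a+b)x)/(6L³EI)  [x≤a] = -19·2²·4²·(3·6·8-(3·6+2)·4)/(6·8³·50000) = -19/37500 m
Load 4 — triangular load w₀=-19 kN/m (0→w₀ over full span):
  y_4 = -w₀x²(L-x)²(x+2L)/(120LEI) = -(-19)·4²·(8-4)²·(4+2·8)/(120·8·50000) = 19/9375 m
Superposition: y = Σ y_i = 5227/1012500 m ≈ 0.005162 m

y(4) = 5227/1012500 m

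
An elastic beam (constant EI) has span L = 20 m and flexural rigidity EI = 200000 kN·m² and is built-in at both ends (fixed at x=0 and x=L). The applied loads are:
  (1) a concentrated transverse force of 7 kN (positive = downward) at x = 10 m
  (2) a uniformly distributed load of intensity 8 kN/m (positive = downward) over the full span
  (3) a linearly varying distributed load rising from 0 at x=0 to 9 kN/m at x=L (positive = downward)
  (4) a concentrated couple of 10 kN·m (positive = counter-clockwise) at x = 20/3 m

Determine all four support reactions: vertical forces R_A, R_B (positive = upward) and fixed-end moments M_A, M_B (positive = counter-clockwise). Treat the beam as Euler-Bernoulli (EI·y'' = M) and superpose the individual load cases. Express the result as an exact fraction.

Load 1 — point force P=7 kN at a=10 m (b=L-a=10):
  R_A = Pb²(3a+b)/L³ = 7·10²·(3·10+10)/20³ = 7/2 kN
  M_A = Pab²/L² = 7·10·10²/20² = 35/2 kN·m
  R_B = Pa²(a+3b)/L³ = 7·10²·(10+3·10)/20³ = 7/2 kN
  M_B = -Pa²b/L² = -7·10²·10/20² = -35/2 kN·m
Load 2 — uniform load w=8 kN/m over full span:
  R_A = wL/2 = 8·20/2 = 80 kN
  M_A = wL²/12 = 8·20²/12 = 800/3 kN·m
  R_B = wL/2 = 8·20/2 = 80 kN
  M_B = -wL²/12 = -8·20²/12 = -800/3 kN·m
Load 3 — triangular load w₀=9 kN/m (0→w₀ over full span):
  R_A = 3w₀L/20 = 3·9·20/20 = 27 kN
  M_A = w₀L²/30 = 9·20²/30 = 120 kN·m
  R_B = 7w₀L/20 = 7·9·20/20 = 63 kN
  M_B = -w₀L²/20 = -9·20²/20 = -180 kN·m
Load 4 — applied couple M₀=10 kN·m at a=20/3 m (b=L-a=40/3):
  R_A = 6M₀ab/L³ = 6·10·(20/3)·(40/3)/20³ = 2/3 kN
  M_A = M₀b(2a-b)/L² = 10·(40/3)·(2·(20/3)-(40/3))/20² = 0 kN·m
  R_B = -6M₀ab/L³ = -6·10·(20/3)·(40/3)/20³ = -2/3 kN
  M_B = M₀a(2b-a)/L² = 10·(20/3)·(2·(40/3)-(20/3))/20² = 10/3 kN·m
Superposition: R_A = 667/6 kN, M_A = 2425/6 kN·m, R_B = 875/6 kN, M_B = -2765/6 kN·m

R_A = 667/6 kN, M_A = 2425/6 kN·m, R_B = 875/6 kN, M_B = -2765/6 kN·m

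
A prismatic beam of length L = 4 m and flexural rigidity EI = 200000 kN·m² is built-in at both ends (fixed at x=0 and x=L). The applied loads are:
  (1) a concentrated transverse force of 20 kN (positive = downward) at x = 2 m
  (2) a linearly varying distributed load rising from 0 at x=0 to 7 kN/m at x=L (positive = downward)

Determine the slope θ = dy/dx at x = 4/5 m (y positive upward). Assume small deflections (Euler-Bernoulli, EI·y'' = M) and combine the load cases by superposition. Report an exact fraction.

θ(4/5) = -1517/46875000 rad

Load 1 — point force P=20 kN at a=2 m (b=L-a=2):
  θ_1 = -Pb²x(2aL-(3a+b)x)/(2L³EI)  [x≤a] = -20·2²·(4/5)·(2·2·4-(3·2+2)·(4/5))/(2·4³·200000) = -3/125000 rad
Load 2 — triangular load w₀=7 kN/m (0→w₀ over full span):
  θ_2 = -w₀(2x(L-x)(L-2x)(x+2L)+x²(L-x)²)/(120LEI) = -7·(2·(4/5)·(4-(4/5))·(4-2·(4/5))·((4/5)+2·4)+(4/5)²·(4-(4/5))²)/(120·4·200000) = -49/5859375 rad
Superposition: θ = Σ θ_i = -1517/46875000 rad ≈ -0.000032 rad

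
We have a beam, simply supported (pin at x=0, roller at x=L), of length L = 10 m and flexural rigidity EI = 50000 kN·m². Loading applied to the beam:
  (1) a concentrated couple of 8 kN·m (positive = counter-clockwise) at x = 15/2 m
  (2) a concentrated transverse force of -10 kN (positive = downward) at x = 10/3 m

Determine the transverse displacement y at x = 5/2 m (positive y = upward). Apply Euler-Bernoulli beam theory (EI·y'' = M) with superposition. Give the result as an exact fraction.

y(5/2) = 1451/648000 m

Load 1 — applied couple M₀=8 kN·m at a=15/2 m (b=L-a=5/2):
  y_1 = (M₀x³/(6L)+C₁x)/EI  [x≤a] with C₁=M₀(3b²-L²)/(6L)=-65/6 = (8·(5/2)³/(6·10)+(-65/6)·(5/2))/50000 = -1/2000 m
Load 2 — point force P=-10 kN at a=10/3 m (b=L-a=20/3):
  y_2 = -Pbx(L²-b²-x²)/(6LEI)  [x≤a] = -(-10)·(20/3)·(5/2)·(10²-(20/3)²-(5/2)²)/(6·10·50000) = 71/25920 m
Superposition: y = Σ y_i = 1451/648000 m ≈ 0.002239 m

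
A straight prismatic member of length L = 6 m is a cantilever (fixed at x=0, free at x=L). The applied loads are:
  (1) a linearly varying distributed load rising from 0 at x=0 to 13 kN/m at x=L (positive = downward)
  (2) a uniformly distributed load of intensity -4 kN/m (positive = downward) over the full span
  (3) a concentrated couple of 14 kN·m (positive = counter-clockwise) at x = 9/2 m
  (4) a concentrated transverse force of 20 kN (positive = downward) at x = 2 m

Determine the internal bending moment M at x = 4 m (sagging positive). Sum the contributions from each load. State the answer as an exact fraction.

M(4) = -10/9 kN·m

Load 1 — triangular load w₀=13 kN/m (0→w₀ over full span):
  M_1 = w₀Lx/2 - w₀L²/3 - w₀x³/(6L) = 13·6·4/2 - 13·6²/3 - 13·4³/(6·6) = -208/9 kN·m
Load 2 — uniform load w=-4 kN/m over full span:
  M_2 = -w(L-x)²/2 = -(-4)·(6-4)²/2 = 8 kN·m
Load 3 — applied couple M₀=14 kN·m at a=9/2 m (b=L-a=3/2):
  M_3 = M₀  [x≤a] = 14 = 14 kN·m
Load 4 — point force P=20 kN at a=2 m (b=L-a=4):
  M_4 = 0  [x>a] = 0 kN·m
Superposition: M = Σ M_i = -10/9 kN·m ≈ -1.111111 kN·m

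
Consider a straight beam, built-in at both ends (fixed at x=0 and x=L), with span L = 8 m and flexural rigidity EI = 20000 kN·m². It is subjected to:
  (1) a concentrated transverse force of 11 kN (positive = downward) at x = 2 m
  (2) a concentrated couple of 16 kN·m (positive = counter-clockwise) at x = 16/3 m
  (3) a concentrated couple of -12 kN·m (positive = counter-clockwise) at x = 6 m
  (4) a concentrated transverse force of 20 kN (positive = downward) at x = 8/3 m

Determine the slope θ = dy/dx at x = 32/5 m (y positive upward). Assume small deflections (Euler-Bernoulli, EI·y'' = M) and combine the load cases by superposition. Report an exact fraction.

θ(32/5) = 4853/6750000 rad

Load 1 — point force P=11 kN at a=2 m (b=L-a=6):
  θ_1 = Pa²(L-x)(2bL-(3b+a)(L-x))/(2L³EI)  [x>a] = 11·2²·(8-(32/5))·(2·6·8-(3·6+2)·(8-(32/5)))/(2·8³·20000) = 11/50000 rad
Load 2 — applied couple M₀=16 kN·m at a=16/3 m (b=L-a=8/3):
  θ_2 = (R_Ax²/2 - M_Ax - M₀(x-a))/EI  [x>a] with R_A=8/3, M_A=16/3 = ((8/3)·(32/5)²/2 - (16/3)·(32/5) - 16·((32/5)-(16/3)))/20000 = 8/46875 rad
Load 3 — applied couple M₀=-12 kN·m at a=6 m (b=L-a=2):
  θ_3 = (R_Ax²/2 - M_Ax - M₀(x-a))/EI  [x>a] with R_A=-27/16, M_A=-15/4 = ((-27/16)·(32/5)²/2 - (-15/4)·(32/5) - (-12)·((32/5)-6))/20000 = -9/31250 rad
Load 4 — point force P=20 kN at a=8/3 m (b=L-a=16/3):
  θ_4 = Pa²(L-x)(2bL-(3b+a)(L-x))/(2L³EI)  [x>a] = 20·(8/3)²·(8-(32/5))·(2·(16/3)·8-(3·(16/3)+(8/3))·(8-(32/5)))/(2·8³·20000) = 52/84375 rad
Superposition: θ = Σ θ_i = 4853/6750000 rad ≈ 0.000719 rad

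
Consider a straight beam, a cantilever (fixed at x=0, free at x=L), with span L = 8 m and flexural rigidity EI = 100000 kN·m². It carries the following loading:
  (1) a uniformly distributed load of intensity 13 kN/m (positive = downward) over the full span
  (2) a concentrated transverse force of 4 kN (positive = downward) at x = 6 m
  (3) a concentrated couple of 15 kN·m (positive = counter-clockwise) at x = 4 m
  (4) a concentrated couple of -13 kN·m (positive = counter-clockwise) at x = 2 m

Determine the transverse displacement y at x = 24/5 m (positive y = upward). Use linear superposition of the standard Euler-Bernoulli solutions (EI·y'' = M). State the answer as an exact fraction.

Load 1 — uniform load w=13 kN/m over full span:
  y_1 = -wx²(x²-4Lx+6L²)/(24EI) = -13·(24/5)²·((24/5)²-4·8·(24/5)+6·8²)/(24·100000) = -61776/1953125 m
Load 2 — point force P=4 kN at a=6 m (b=L-a=2):
  y_2 = -Px²(3a-x)/(6EI)  [x≤a] = -4·(24/5)²·(3·6-(24/5))/(6·100000) = -792/390625 m
Load 3 — applied couple M₀=15 kN·m at a=4 m (b=L-a=4):
  y_3 = M₀a(2x-a)/(2EI)  [x>a] = 15·4·(2·(24/5)-4)/(2·100000) = 21/12500 m
Load 4 — applied couple M₀=-13 kN·m at a=2 m (b=L-a=6):
  y_4 = M₀a(2x-a)/(2EI)  [x>a] = (-13)·2·(2·(24/5)-2)/(2·100000) = -247/250000 m
Superposition: y = Σ y_i = -1030151/31250000 m ≈ -0.032965 m

y(24/5) = -1030151/31250000 m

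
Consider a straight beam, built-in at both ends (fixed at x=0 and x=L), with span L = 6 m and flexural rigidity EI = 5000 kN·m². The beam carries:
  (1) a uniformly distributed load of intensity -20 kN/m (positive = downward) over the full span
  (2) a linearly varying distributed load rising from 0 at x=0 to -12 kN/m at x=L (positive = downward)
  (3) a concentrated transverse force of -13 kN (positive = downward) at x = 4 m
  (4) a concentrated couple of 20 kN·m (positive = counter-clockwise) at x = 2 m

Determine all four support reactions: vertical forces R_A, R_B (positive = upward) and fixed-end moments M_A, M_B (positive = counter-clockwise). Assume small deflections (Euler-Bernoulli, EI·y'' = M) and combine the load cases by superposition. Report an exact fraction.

Load 1 — uniform load w=-20 kN/m over full span:
  R_A = wL/2 = (-20)·6/2 = -60 kN
  M_A = wL²/12 = (-20)·6²/12 = -60 kN·m
  R_B = wL/2 = (-20)·6/2 = -60 kN
  M_B = -wL²/12 = -(-20)·6²/12 = 60 kN·m
Load 2 — triangular load w₀=-12 kN/m (0→w₀ over full span):
  R_A = 3w₀L/20 = 3·(-12)·6/20 = -54/5 kN
  M_A = w₀L²/30 = (-12)·6²/30 = -72/5 kN·m
  R_B = 7w₀L/20 = 7·(-12)·6/20 = -126/5 kN
  M_B = -w₀L²/20 = -(-12)·6²/20 = 108/5 kN·m
Load 3 — point force P=-13 kN at a=4 m (b=L-a=2):
  R_A = Pb²(3a+b)/L³ = (-13)·2²·(3·4+2)/6³ = -91/27 kN
  M_A = Pab²/L² = (-13)·4·2²/6² = -52/9 kN·m
  R_B = Pa²(a+3b)/L³ = (-13)·4²·(4+3·2)/6³ = -260/27 kN
  M_B = -Pa²b/L² = -(-13)·4²·2/6² = 104/9 kN·m
Load 4 — applied couple M₀=20 kN·m at a=2 m (b=L-a=4):
  R_A = 6M₀ab/L³ = 6·20·2·4/6³ = 40/9 kN
  M_A = M₀b(2a-b)/L² = 20·4·(2·2-4)/6² = 0 kN·m
  R_B = -6M₀ab/L³ = -6·20·2·4/6³ = -40/9 kN
  M_B = M₀a(2b-a)/L² = 20·2·(2·4-2)/6² = 20/3 kN·m
Superposition: R_A = -9413/135 kN, M_A = -3608/45 kN·m, R_B = -13402/135 kN, M_B = 4492/45 kN·m

R_A = -9413/135 kN, M_A = -3608/45 kN·m, R_B = -13402/135 kN, M_B = 4492/45 kN·m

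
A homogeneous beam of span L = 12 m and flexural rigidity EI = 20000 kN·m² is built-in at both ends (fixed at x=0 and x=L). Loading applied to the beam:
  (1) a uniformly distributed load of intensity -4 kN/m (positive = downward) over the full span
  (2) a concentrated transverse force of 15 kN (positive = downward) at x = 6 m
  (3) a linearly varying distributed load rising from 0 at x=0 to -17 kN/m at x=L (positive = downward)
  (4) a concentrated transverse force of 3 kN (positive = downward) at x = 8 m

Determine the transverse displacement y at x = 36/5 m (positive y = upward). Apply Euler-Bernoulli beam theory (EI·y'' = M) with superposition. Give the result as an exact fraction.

Load 1 — uniform load w=-4 kN/m over full span:
  y_1 = -wx²(L-x)²/(24EI) = -(-4)·(36/5)²·(12-(36/5))²/(24·20000) = 3888/390625 m
Load 2 — point force P=15 kN at a=6 m (b=L-a=6):
  y_2 = -Pa²(L-x)²(3bL-(3b+a)(L-x))/(6L³EI)  [x>a] = -15·6²·(12-(36/5))²·(3·6·12-(3·6+6)·(12-(36/5)))/(6·12³·20000) = -189/31250 m
Load 3 — triangular load w₀=-17 kN/m (0→w₀ over full span):
  y_3 = -w₀x²(L-x)²(x+2L)/(120LEI) = -(-17)·(36/5)²·(12-(36/5))²·((36/5)+2·12)/(120·12·20000) = 214812/9765625 m
Load 4 — point force P=3 kN at a=8 m (b=L-a=4):
  y_4 = -Pb²x²(3aL-(3a+b)x)/(6L³EI)  [x≤a] = -3·4²·(36/5)²·(3·8·12-(3·8+4)·(36/5))/(6·12³·20000) = -81/78125 m
Superposition: y = Σ y_i = 485649/19531250 m ≈ 0.024865 m

y(36/5) = 485649/19531250 m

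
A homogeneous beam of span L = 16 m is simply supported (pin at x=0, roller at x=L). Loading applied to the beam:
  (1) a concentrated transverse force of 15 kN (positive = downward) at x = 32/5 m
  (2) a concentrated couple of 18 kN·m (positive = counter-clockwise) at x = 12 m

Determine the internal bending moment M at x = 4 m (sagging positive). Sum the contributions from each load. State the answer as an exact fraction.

M(4) = 81/2 kN·m

Load 1 — point force P=15 kN at a=32/5 m (b=L-a=48/5):
  M_1 = Pbx/L  [x≤a] = 15·(48/5)·4/16 = 36 kN·m
Load 2 — applied couple M₀=18 kN·m at a=12 m (b=L-a=4):
  M_2 = M₀x/L  [x≤a] = 18·4/16 = 9/2 kN·m
Superposition: M = Σ M_i = 81/2 kN·m ≈ 40.500000 kN·m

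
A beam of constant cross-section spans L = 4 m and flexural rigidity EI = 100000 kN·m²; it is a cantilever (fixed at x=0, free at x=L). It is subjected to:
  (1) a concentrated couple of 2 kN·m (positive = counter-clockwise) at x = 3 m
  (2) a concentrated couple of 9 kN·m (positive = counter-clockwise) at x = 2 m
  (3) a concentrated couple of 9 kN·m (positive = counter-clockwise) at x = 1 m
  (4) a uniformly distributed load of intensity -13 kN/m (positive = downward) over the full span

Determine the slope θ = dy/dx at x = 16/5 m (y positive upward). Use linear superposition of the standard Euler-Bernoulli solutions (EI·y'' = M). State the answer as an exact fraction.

Load 1 — applied couple M₀=2 kN·m at a=3 m (b=L-a=1):
  θ_1 = M₀a/EI  [x>a] = 2·3/100000 = 3/50000 rad
Load 2 — applied couple M₀=9 kN·m at a=2 m (b=L-a=2):
  θ_2 = M₀a/EI  [x>a] = 9·2/100000 = 9/50000 rad
Load 3 — applied couple M₀=9 kN·m at a=1 m (b=L-a=3):
  θ_3 = M₀a/EI  [x>a] = 9·1/100000 = 9/100000 rad
Load 4 — uniform load w=-13 kN/m over full span:
  θ_4 = -wx(x²-3Lx+3L²)/(6EI) = -(-13)·(16/5)·((16/5)²-3·4·(16/5)+3·4²)/(6·100000) = 1612/1171875 rad
Superposition: θ = Σ θ_i = 63959/37500000 rad ≈ 0.001706 rad

θ(16/5) = 63959/37500000 rad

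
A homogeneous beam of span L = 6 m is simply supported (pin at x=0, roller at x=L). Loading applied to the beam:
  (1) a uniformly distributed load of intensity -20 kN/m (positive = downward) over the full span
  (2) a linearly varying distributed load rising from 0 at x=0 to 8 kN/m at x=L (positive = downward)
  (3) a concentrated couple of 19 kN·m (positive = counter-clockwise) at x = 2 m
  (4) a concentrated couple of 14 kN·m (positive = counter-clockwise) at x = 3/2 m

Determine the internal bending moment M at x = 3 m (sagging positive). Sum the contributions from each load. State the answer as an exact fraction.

Load 1 — uniform load w=-20 kN/m over full span:
  M_1 = wx(L-x)/2 = (-20)·3·(6-3)/2 = -90 kN·m
Load 2 — triangular load w₀=8 kN/m (0→w₀ over full span):
  M_2 = w₀Lx/6 - w₀x³/(6L) = 8·6·3/6 - 8·3³/(6·6) = 18 kN·m
Load 3 — applied couple M₀=19 kN·m at a=2 m (b=L-a=4):
  M_3 = M₀x/L - M₀  [x>a] = 19·3/6 - 19 = -19/2 kN·m
Load 4 — applied couple M₀=14 kN·m at a=3/2 m (b=L-a=9/2):
  M_4 = M₀x/L - M₀  [x>a] = 14·3/6 - 14 = -7 kN·m
Superposition: M = Σ M_i = -177/2 kN·m ≈ -88.500000 kN·m

M(3) = -177/2 kN·m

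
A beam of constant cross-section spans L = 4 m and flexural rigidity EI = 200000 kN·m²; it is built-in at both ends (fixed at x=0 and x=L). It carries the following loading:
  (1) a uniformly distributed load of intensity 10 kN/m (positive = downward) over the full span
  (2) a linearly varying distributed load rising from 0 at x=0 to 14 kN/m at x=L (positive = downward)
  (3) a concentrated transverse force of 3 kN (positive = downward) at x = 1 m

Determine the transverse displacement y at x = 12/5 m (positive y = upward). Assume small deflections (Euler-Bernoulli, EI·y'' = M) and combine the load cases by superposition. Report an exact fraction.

Load 1 — uniform load w=10 kN/m over full span:
  y_1 = -wx²(L-x)²/(24EI) = -10·(12/5)²·(4-(12/5))²/(24·200000) = -12/390625 m
Load 2 — triangular load w₀=14 kN/m (0→w₀ over full span):
  y_2 = -w₀x²(L-x)²(x+2L)/(120LEI) = -14·(12/5)²·(4-(12/5))²·((12/5)+2·4)/(120·4·200000) = -1092/48828125 m
Load 3 — point force P=3 kN at a=1 m (b=L-a=3):
  y_3 = -Pa²(L-x)²(3bL-(3b+a)(L-x))/(6L³EI)  [x>a] = -3·1²·(4-(12/5))²·(3·3·4-(3·3+1)·(4-(12/5)))/(6·4³·200000) = -1/500000 m
Superposition: y = Σ y_i = -86069/1562500000 m ≈ -0.000055 m

y(12/5) = -86069/1562500000 m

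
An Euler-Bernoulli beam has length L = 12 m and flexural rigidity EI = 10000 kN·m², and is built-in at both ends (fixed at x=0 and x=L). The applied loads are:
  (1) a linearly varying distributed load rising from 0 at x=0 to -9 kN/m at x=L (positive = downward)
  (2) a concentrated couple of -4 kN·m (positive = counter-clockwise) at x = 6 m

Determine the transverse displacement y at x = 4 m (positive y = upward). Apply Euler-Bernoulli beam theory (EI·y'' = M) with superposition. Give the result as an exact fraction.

y(4) = 341/18750 m

Load 1 — triangular load w₀=-9 kN/m (0→w₀ over full span):
  y_1 = -w₀x²(L-x)²(x+2L)/(120LEI) = -(-9)·4²·(12-4)²·(4+2·12)/(120·12·10000) = 56/3125 m
Load 2 — applied couple M₀=-4 kN·m at a=6 m (b=L-a=6):
  y_2 = (R_Ax³/6 - M_Ax²/2)/EI  [x≤a] with R_A=-1/2, M_A=-1 = ((-1/2)·4³/6 - (-1)·4²/2)/10000 = 1/3750 m
Superposition: y = Σ y_i = 341/18750 m ≈ 0.018187 m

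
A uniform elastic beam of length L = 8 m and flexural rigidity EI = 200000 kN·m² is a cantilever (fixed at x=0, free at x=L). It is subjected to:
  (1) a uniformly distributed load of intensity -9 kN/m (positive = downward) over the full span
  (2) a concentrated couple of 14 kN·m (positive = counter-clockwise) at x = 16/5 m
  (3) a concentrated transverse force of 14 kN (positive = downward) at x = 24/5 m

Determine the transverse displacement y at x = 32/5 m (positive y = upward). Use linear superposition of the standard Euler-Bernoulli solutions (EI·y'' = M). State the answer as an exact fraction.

y(32/5) = 27564/1953125 m

Load 1 — uniform load w=-9 kN/m over full span:
  y_1 = -wx²(x²-4Lx+6L²)/(24EI) = -(-9)·(32/5)²·((32/5)²-4·8·(32/5)+6·8²)/(24·200000) = 33024/1953125 m
Load 2 — applied couple M₀=14 kN·m at a=16/5 m (b=L-a=24/5):
  y_2 = M₀a(2x-a)/(2EI)  [x>a] = 14·(16/5)·(2·(32/5)-(16/5))/(2·200000) = 84/78125 m
Load 3 — point force P=14 kN at a=24/5 m (b=L-a=16/5):
  y_3 = -Pa²(3x-a)/(6EI)  [x>a] = -14·(24/5)²·(3·(32/5)-(24/5))/(6·200000) = -1512/390625 m
Superposition: y = Σ y_i = 27564/1953125 m ≈ 0.014113 m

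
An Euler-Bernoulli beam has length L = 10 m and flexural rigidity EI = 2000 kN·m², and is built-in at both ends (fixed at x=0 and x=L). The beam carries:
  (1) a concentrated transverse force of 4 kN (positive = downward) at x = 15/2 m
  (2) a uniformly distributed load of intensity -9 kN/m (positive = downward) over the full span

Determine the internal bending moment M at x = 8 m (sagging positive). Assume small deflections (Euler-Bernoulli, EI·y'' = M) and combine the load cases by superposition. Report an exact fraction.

Load 1 — point force P=4 kN at a=15/2 m (b=L-a=5/2):
  M_1 = Pa²(a+3b)(L-x)/L³ - Pa²b/L²  [x>a] = 4·(15/2)²·((15/2)+3·(5/2))·(10-8)/10³ - 4·(15/2)²·(5/2)/10² = 9/8 kN·m
Load 2 — uniform load w=-9 kN/m over full span:
  M_2 = wLx/2 - wL²/12 - wx²/2 = (-9)·10·8/2 - (-9)·10²/12 - (-9)·8²/2 = 3 kN·m
Superposition: M = Σ M_i = 33/8 kN·m ≈ 4.125000 kN·m

M(8) = 33/8 kN·m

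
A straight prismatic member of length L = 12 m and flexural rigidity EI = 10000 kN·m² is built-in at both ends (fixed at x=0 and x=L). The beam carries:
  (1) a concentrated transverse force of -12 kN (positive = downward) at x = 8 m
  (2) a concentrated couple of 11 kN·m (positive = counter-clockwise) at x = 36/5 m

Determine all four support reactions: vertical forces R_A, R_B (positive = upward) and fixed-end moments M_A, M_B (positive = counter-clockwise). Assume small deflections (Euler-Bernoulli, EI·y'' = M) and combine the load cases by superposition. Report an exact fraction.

R_A = -403/225 kN, M_A = -536/75 kN·m, R_B = -2297/225 kN, M_B = 1699/75 kN·m

Load 1 — point force P=-12 kN at a=8 m (b=L-a=4):
  R_A = Pb²(3a+b)/L³ = (-12)·4²·(3·8+4)/12³ = -28/9 kN
  M_A = Pab²/L² = (-12)·8·4²/12² = -32/3 kN·m
  R_B = Pa²(a+3b)/L³ = (-12)·8²·(8+3·4)/12³ = -80/9 kN
  M_B = -Pa²b/L² = -(-12)·8²·4/12² = 64/3 kN·m
Load 2 — applied couple M₀=11 kN·m at a=36/5 m (b=L-a=24/5):
  R_A = 6M₀ab/L³ = 6·11·(36/5)·(24/5)/12³ = 33/25 kN
  M_A = M₀b(2a-b)/L² = 11·(24/5)·(2·(36/5)-(24/5))/12² = 88/25 kN·m
  R_B = -6M₀ab/L³ = -6·11·(36/5)·(24/5)/12³ = -33/25 kN
  M_B = M₀a(2b-a)/L² = 11·(36/5)·(2·(24/5)-(36/5))/12² = 33/25 kN·m
Superposition: R_A = -403/225 kN, M_A = -536/75 kN·m, R_B = -2297/225 kN, M_B = 1699/75 kN·m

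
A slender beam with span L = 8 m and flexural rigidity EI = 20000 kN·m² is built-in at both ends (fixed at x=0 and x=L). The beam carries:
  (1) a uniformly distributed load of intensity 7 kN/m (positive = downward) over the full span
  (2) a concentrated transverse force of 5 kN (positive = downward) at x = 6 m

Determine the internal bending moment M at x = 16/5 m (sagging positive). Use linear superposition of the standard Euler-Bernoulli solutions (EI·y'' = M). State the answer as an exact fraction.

M(16/5) = 10231/600 kN·m

Load 1 — uniform load w=7 kN/m over full span:
  M_1 = wLx/2 - wL²/12 - wx²/2 = 7·8·(16/5)/2 - 7·8²/12 - 7·(16/5)²/2 = 1232/75 kN·m
Load 2 — point force P=5 kN at a=6 m (b=L-a=2):
  M_2 = Pb²(3a+b)x/L³ - Pab²/L²  [x≤a] = 5·2²·(3·6+2)·(16/5)/8³ - 5·6·2²/8² = 5/8 kN·m
Superposition: M = Σ M_i = 10231/600 kN·m ≈ 17.051667 kN·m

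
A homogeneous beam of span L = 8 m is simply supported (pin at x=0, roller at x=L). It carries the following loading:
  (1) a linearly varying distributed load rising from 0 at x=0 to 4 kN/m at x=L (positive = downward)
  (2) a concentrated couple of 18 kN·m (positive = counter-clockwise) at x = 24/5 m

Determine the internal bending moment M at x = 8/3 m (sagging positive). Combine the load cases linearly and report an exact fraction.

Load 1 — triangular load w₀=4 kN/m (0→w₀ over full span):
  M_1 = w₀Lx/6 - w₀x³/(6L) = 4·8·(8/3)/6 - 4·(8/3)³/(6·8) = 1024/81 kN·m
Load 2 — applied couple M₀=18 kN·m at a=24/5 m (b=L-a=16/5):
  M_2 = M₀x/L  [x≤a] = 18·(8/3)/8 = 6 kN·m
Superposition: M = Σ M_i = 1510/81 kN·m ≈ 18.641975 kN·m

M(8/3) = 1510/81 kN·m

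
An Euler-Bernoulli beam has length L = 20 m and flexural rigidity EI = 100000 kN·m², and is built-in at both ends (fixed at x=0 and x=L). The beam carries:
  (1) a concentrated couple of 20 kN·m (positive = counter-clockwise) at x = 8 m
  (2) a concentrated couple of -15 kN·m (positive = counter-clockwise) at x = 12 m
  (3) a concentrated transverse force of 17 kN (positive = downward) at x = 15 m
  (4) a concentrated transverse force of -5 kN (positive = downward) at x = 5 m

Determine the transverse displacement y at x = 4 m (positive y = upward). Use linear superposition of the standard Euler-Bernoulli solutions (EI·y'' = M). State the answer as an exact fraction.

y(4) = -647/7500000 m

Load 1 — applied couple M₀=20 kN·m at a=8 m (b=L-a=12):
  y_1 = (R_Ax³/6 - M_Ax²/2)/EI  [x≤a] with R_A=36/25, M_A=12/5 = ((36/25)·4³/6 - (12/5)·4²/2)/100000 = -3/78125 m
Load 2 — applied couple M₀=-15 kN·m at a=12 m (b=L-a=8):
  y_2 = (R_Ax³/6 - M_Ax²/2)/EI  [x≤a] with R_A=-27/25, M_A=-24/5 = ((-27/25)·4³/6 - (-24/5)·4²/2)/100000 = 21/78125 m
Load 3 — point force P=17 kN at a=15 m (b=L-a=5):
  y_3 = -Pb²x²(3aL-(3a+b)x)/(6L³EI)  [x≤a] = -17·5²·4²·(3·15·20-(3·15+5)·4)/(6·20³·100000) = -119/120000 m
Load 4 — point force P=-5 kN at a=5 m (b=L-a=15):
  y_4 = -Pb²x²(3aL-(3a+b)x)/(6L³EI)  [x≤a] = -(-5)·15²·4²·(3·5·20-(3·5+15)·4)/(6·20³·100000) = 27/40000 m
Superposition: y = Σ y_i = -647/7500000 m ≈ -0.000086 m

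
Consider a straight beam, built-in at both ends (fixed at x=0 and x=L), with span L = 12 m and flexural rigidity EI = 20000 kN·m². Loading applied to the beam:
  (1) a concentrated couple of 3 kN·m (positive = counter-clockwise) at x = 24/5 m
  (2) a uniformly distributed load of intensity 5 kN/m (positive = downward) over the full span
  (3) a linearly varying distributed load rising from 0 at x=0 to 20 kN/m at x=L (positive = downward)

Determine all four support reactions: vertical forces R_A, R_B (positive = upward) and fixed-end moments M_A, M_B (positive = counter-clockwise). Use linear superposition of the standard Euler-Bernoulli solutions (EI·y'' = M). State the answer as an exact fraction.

R_A = 1659/25 kN, M_A = 3909/25 kN·m, R_B = 2841/25 kN, M_B = -5076/25 kN·m

Load 1 — applied couple M₀=3 kN·m at a=24/5 m (b=L-a=36/5):
  R_A = 6M₀ab/L³ = 6·3·(24/5)·(36/5)/12³ = 9/25 kN
  M_A = M₀b(2a-b)/L² = 3·(36/5)·(2·(24/5)-(36/5))/12² = 9/25 kN·m
  R_B = -6M₀ab/L³ = -6·3·(24/5)·(36/5)/12³ = -9/25 kN
  M_B = M₀a(2b-a)/L² = 3·(24/5)·(2·(36/5)-(24/5))/12² = 24/25 kN·m
Load 2 — uniform load w=5 kN/m over full span:
  R_A = wL/2 = 5·12/2 = 30 kN
  M_A = wL²/12 = 5·12²/12 = 60 kN·m
  R_B = wL/2 = 5·12/2 = 30 kN
  M_B = -wL²/12 = -5·12²/12 = -60 kN·m
Load 3 — triangular load w₀=20 kN/m (0→w₀ over full span):
  R_A = 3w₀L/20 = 3·20·12/20 = 36 kN
  M_A = w₀L²/30 = 20·12²/30 = 96 kN·m
  R_B = 7w₀L/20 = 7·20·12/20 = 84 kN
  M_B = -w₀L²/20 = -20·12²/20 = -144 kN·m
Superposition: R_A = 1659/25 kN, M_A = 3909/25 kN·m, R_B = 2841/25 kN, M_B = -5076/25 kN·m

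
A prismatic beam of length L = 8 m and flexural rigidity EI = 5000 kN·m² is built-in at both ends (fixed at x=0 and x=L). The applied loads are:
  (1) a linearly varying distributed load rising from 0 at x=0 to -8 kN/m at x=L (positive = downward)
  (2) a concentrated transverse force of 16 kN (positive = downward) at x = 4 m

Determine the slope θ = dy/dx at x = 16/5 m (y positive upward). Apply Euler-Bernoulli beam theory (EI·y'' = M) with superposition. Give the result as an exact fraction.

θ(16/5) = -32/390625 rad

Load 1 — triangular load w₀=-8 kN/m (0→w₀ over full span):
  θ_1 = -w₀(2x(L-x)(L-2x)(x+2L)+x²(L-x)²)/(120LEI) = -(-8)·(2·(16/5)·(8-(16/5))·(8-2·(16/5))·((16/5)+2·8)+(16/5)²·(8-(16/5))²)/(120·8·5000) = 768/390625 rad
Load 2 — point force P=16 kN at a=4 m (b=L-a=4):
  θ_2 = -Pb²x(2aL-(3a+b)x)/(2L³EI)  [x≤a] = -16·4²·(16/5)·(2·4·8-(3·4+4)·(16/5))/(2·8³·5000) = -32/15625 rad
Superposition: θ = Σ θ_i = -32/390625 rad ≈ -0.000082 rad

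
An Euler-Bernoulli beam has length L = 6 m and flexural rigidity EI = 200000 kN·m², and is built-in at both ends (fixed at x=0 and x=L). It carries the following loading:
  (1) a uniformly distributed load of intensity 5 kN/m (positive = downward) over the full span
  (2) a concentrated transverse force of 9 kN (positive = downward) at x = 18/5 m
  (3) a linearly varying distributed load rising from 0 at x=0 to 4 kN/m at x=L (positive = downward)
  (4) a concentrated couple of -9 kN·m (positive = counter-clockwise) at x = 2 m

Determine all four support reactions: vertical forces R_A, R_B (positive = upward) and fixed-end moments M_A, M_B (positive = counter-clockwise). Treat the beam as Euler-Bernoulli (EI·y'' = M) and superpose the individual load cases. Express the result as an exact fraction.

Load 1 — uniform load w=5 kN/m over full span:
  R_A = wL/2 = 5·6/2 = 15 kN
  M_A = wL²/12 = 5·6²/12 = 15 kN·m
  R_B = wL/2 = 5·6/2 = 15 kN
  M_B = -wL²/12 = -5·6²/12 = -15 kN·m
Load 2 — point force P=9 kN at a=18/5 m (b=L-a=12/5):
  R_A = Pb²(3a+b)/L³ = 9·(12/5)²·(3·(18/5)+(12/5))/6³ = 396/125 kN
  M_A = Pab²/L² = 9·(18/5)·(12/5)²/6² = 648/125 kN·m
  R_B = Pa²(a+3b)/L³ = 9·(18/5)²·((18/5)+3·(12/5))/6³ = 729/125 kN
  M_B = -Pa²b/L² = -9·(18/5)²·(12/5)/6² = -972/125 kN·m
Load 3 — triangular load w₀=4 kN/m (0→w₀ over full span):
  R_A = 3w₀L/20 = 3·4·6/20 = 18/5 kN
  M_A = w₀L²/30 = 4·6²/30 = 24/5 kN·m
  R_B = 7w₀L/20 = 7·4·6/20 = 42/5 kN
  M_B = -w₀L²/20 = -4·6²/20 = -36/5 kN·m
Load 4 — applied couple M₀=-9 kN·m at a=2 m (b=L-a=4):
  R_A = 6M₀ab/L³ = 6·(-9)·2·4/6³ = -2 kN
  M_A = M₀b(2a-b)/L² = (-9)·4·(2·2-4)/6² = 0 kN·m
  R_B = -6M₀ab/L³ = -6·(-9)·2·4/6³ = 2 kN
  M_B = M₀a(2b-a)/L² = (-9)·2·(2·4-2)/6² = -3 kN·m
Superposition: R_A = 2471/125 kN, M_A = 3123/125 kN·m, R_B = 3904/125 kN, M_B = -4122/125 kN·m

R_A = 2471/125 kN, M_A = 3123/125 kN·m, R_B = 3904/125 kN, M_B = -4122/125 kN·m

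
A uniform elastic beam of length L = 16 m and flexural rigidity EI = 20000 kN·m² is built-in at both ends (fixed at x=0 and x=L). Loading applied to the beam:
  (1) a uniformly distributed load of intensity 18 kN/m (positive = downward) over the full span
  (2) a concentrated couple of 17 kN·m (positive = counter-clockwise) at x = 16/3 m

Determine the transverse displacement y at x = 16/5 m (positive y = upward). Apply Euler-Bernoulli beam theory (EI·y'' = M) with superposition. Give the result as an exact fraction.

Load 1 — uniform load w=18 kN/m over full span:
  y_1 = -wx²(L-x)²/(24EI) = -18·(16/5)²·(16-(16/5))²/(24·20000) = -24576/390625 m
Load 2 — applied couple M₀=17 kN·m at a=16/3 m (b=L-a=32/3):
  y_2 = (R_Ax³/6 - M_Ax²/2)/EI  [x≤a] with R_A=17/12, M_A=0 = ((17/12)·(16/5)³/6 - 0·(16/5)²/2)/20000 = 272/703125 m
Superposition: y = Σ y_i = -219824/3515625 m ≈ -0.062528 m

y(16/5) = -219824/3515625 m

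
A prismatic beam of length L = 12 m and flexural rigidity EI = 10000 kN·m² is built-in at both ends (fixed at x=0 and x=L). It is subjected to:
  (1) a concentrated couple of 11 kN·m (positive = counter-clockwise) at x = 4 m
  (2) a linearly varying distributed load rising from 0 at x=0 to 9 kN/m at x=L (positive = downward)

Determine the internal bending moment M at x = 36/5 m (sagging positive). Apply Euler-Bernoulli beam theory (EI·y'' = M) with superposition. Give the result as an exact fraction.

Load 1 — applied couple M₀=11 kN·m at a=4 m (b=L-a=8):
  M_1 = R_Ax - M_A - M₀  [x>a] with R_A=11/9, M_A=0 = (11/9)·(36/5) - 0 - 11 = -11/5 kN·m
Load 2 — triangular load w₀=9 kN/m (0→w₀ over full span):
  M_2 = 3w₀Lx/20 - w₀L²/30 - w₀x³/(6L) = 3·9·12·(36/5)/20 - 9·12²/30 - 9·(36/5)³/(6·12) = 3348/125 kN·m
Superposition: M = Σ M_i = 3073/125 kN·m ≈ 24.584000 kN·m

M(36/5) = 3073/125 kN·m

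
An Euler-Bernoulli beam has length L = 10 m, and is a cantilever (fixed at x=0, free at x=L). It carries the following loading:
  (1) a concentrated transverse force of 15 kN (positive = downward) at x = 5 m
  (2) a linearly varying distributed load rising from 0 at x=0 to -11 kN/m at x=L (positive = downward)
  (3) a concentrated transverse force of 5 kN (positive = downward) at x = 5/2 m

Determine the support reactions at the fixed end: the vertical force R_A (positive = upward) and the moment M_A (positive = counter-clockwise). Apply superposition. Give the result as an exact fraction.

R_A = -35 kN, M_A = -1675/6 kN·m

Load 1 — point force P=15 kN at a=5 m (b=L-a=5):
  R_A = P = 15 kN
  M_A = Pa = 15·5 = 75 kN·m
Load 2 — triangular load w₀=-11 kN/m (0→w₀ over full span):
  R_A = w₀L/2 = (-11)·10/2 = -55 kN
  M_A = w₀L²/3 = (-11)·10²/3 = -1100/3 kN·m
Load 3 — point force P=5 kN at a=5/2 m (b=L-a=15/2):
  R_A = P = 5 kN
  M_A = Pa = 5·(5/2) = 25/2 kN·m
Superposition: R_A = -35 kN, M_A = -1675/6 kN·m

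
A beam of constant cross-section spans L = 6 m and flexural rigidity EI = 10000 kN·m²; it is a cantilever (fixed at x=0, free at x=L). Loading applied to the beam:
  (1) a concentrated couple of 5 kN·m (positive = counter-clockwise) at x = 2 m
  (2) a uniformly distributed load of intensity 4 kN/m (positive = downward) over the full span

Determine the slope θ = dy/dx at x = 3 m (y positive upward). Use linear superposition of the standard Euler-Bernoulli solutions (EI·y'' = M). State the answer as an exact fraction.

θ(3) = -29/2500 rad

Load 1 — applied couple M₀=5 kN·m at a=2 m (b=L-a=4):
  θ_1 = M₀a/EI  [x>a] = 5·2/10000 = 1/1000 rad
Load 2 — uniform load w=4 kN/m over full span:
  θ_2 = -wx(x²-3Lx+3L²)/(6EI) = -4·3·(3²-3·6·3+3·6²)/(6·10000) = -63/5000 rad
Superposition: θ = Σ θ_i = -29/2500 rad ≈ -0.011600 rad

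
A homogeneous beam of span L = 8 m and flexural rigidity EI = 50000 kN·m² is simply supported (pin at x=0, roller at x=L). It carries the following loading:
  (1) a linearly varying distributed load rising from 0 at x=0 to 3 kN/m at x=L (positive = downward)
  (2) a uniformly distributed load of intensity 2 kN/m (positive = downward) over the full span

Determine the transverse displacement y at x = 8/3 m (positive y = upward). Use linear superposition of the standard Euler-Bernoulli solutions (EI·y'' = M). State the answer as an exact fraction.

Load 1 — triangular load w₀=3 kN/m (0→w₀ over full span):
  y_1 = -w₀x(7L⁴-10L²x²+3x⁴)/(360LEI) = -3·(8/3)·(7·8⁴-10·8²·(8/3)²+3·(8/3)⁴)/(360·8·50000) = -1024/759375 m
Load 2 — uniform load w=2 kN/m over full span:
  y_2 = -wx(L³-2Lx²+x³)/(24EI) = -2·(8/3)·(8³-2·8·(8/3)²+(8/3)³)/(24·50000) = -1408/759375 m
Superposition: y = Σ y_i = -2432/759375 m ≈ -0.003203 m

y(8/3) = -2432/759375 m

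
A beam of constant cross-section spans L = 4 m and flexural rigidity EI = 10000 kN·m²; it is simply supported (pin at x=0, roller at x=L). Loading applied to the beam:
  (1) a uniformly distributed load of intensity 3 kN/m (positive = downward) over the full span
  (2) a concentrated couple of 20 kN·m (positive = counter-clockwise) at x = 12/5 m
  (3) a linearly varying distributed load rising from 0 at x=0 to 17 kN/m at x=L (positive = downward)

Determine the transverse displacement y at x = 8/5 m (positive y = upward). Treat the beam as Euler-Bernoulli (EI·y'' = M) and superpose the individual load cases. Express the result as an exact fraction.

y(8/5) = -127988/29296875 m

Load 1 — uniform load w=3 kN/m over full span:
  y_1 = -wx(L³-2Lx²+x³)/(24EI) = -3·(8/5)·(4³-2·4·(8/5)²+(8/5)³)/(24·10000) = -372/390625 m
Load 2 — applied couple M₀=20 kN·m at a=12/5 m (b=L-a=8/5):
  y_2 = (M₀x³/(6L)+C₁x)/EI  [x≤a] with C₁=M₀(3b²-L²)/(6L)=-104/15 = (20·(8/5)³/(6·4)+(-104/15)·(8/5))/10000 = -12/15625 m
Load 3 — triangular load w₀=17 kN/m (0→w₀ over full span):
  y_3 = -w₀x(7L⁴-10L²x²+3x⁴)/(360LEI) = -17·(8/5)·(7·4⁴-10·4²·(8/5)²+3·(8/5)⁴)/(360·4·10000) = -77588/29296875 m
Superposition: y = Σ y_i = -127988/29296875 m ≈ -0.004369 m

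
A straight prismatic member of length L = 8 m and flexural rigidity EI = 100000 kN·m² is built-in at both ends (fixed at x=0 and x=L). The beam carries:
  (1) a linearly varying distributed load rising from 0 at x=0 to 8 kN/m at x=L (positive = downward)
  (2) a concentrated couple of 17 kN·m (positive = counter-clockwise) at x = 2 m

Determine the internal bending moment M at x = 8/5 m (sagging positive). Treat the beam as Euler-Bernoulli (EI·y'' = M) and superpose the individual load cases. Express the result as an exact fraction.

Load 1 — triangular load w₀=8 kN/m (0→w₀ over full span):
  M_1 = 3w₀Lx/20 - w₀L²/30 - w₀x³/(6L) = 3·8·8·(8/5)/20 - 8·8²/30 - 8·(8/5)³/(6·8) = -896/375 kN·m
Load 2 — applied couple M₀=17 kN·m at a=2 m (b=L-a=6):
  M_2 = R_Ax - M_A  [x≤a] with R_A=153/64, M_A=-51/16 = (153/64)·(8/5) - (-51/16) = 561/80 kN·m
Superposition: M = Σ M_i = 27739/6000 kN·m ≈ 4.623167 kN·m

M(8/5) = 27739/6000 kN·m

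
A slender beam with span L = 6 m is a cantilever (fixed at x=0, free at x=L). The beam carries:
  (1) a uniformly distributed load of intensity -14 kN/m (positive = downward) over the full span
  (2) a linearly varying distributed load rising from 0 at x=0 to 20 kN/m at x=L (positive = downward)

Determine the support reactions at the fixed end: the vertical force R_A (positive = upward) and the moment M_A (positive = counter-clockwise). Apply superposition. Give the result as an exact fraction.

Load 1 — uniform load w=-14 kN/m over full span:
  R_A = wL = (-14)·6 = -84 kN
  M_A = wL²/2 = (-14)·6²/2 = -252 kN·m
Load 2 — triangular load w₀=20 kN/m (0→w₀ over full span):
  R_A = w₀L/2 = 20·6/2 = 60 kN
  M_A = w₀L²/3 = 20·6²/3 = 240 kN·m
Superposition: R_A = -24 kN, M_A = -12 kN·m

R_A = -24 kN, M_A = -12 kN·m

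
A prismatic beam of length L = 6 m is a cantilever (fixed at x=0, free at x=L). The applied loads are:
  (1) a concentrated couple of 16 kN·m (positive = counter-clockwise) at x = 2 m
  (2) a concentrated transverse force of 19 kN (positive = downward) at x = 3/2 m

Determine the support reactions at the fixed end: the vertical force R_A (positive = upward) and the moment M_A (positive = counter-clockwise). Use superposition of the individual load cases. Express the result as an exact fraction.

R_A = 19 kN, M_A = 25/2 kN·m

Load 1 — applied couple M₀=16 kN·m at a=2 m (b=L-a=4):
  R_A = 0 kN
  M_A = -M₀ = -16 kN·m
Load 2 — point force P=19 kN at a=3/2 m (b=L-a=9/2):
  R_A = P = 19 kN
  M_A = Pa = 19·(3/2) = 57/2 kN·m
Superposition: R_A = 19 kN, M_A = 25/2 kN·m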